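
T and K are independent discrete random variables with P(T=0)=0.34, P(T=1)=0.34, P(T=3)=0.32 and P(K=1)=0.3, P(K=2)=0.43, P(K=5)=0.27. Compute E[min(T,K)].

E[min(T,K)] = Σ_t Σ_k min(t,k) · P(T=t)P(K=k)
 = 0·0.102 + 0·0.1462 + 0·0.0918 + 1·0.102 + 1·0.1462 + 1·0.0918 + 1·0.096 + 2·0.1376 + 3·0.0864
 = 0 + 0 + 0 + 0.102 + 0.1462 + 0.0918 + 0.096 + 0.2752 + 0.2592
 = 0.9704

0.9704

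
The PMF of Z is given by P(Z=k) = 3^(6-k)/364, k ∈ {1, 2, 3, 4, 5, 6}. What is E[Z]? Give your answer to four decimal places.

1.4918

E[Z] = Σ z·P(Z=z)
 = 1·243/364 + 2·81/364 + 3·27/364 + 4·9/364 + 5·3/364 + 6·1/364
 = 243/364 + 81/182 + 81/364 + 9/91 + 15/364 + 3/182
 = 543/364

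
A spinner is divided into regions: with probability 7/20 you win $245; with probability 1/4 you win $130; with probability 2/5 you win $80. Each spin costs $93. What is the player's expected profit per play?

E[payout] = 245·7/20 + 130·1/4 + 80·2/5
 = 343/4 + 65/2 + 32
 = 601/4
Net = 601/4 - 93 = 229/4

57.25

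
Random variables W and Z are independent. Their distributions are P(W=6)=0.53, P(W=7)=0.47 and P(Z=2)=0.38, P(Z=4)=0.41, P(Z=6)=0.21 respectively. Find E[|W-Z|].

E[|W-Z|] = Σ_w Σ_z |w-z| · P(W=w)P(Z=z)
 = 4·0.2014 + 2·0.2173 + 0·0.1113 + 5·0.1786 + 3·0.1927 + 1·0.0987
 = 0.8056 + 0.4346 + 0 + 0.893 + 0.5781 + 0.0987
 = 2.81

2.81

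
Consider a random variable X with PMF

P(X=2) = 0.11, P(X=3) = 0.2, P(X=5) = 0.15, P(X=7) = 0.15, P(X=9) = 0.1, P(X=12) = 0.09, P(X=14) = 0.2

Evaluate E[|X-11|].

E[|X-11|] = Σ |x-11|·P(X=x)
 = 9·0.11 + 8·0.2 + 6·0.15 + 4·0.15 + 2·0.1 + 1·0.09 + 3·0.2
 = 0.99 + 1.6 + 0.9 + 0.6 + 0.2 + 0.09 + 0.6
 = 4.98

4.98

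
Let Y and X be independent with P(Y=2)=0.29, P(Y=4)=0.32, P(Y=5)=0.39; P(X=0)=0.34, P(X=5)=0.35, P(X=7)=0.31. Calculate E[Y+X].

E[Y+X] = Σ_y Σ_x (y+x) · P(Y=y)P(X=x)
 = 2·0.0986 + 7·0.1015 + 9·0.0899 + 4·0.1088 + 9·0.112 + 11·0.0992 + 5·0.1326 + 10·0.1365 + 12·0.1209
 = 0.1972 + 0.7105 + 0.8091 + 0.4352 + 1.008 + 1.0912 + 0.663 + 1.365 + 1.4508
 = 7.73

7.73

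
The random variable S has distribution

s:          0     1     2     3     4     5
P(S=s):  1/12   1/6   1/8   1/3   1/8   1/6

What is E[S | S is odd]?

3

P(S is odd) = 1/6 + 1/3 + 1/6 = 2/3.
E[S | S is odd] = [1·1/6 + 3·1/3 + 5·1/6] / (2/3)
 = 2 / (2/3)
 = 3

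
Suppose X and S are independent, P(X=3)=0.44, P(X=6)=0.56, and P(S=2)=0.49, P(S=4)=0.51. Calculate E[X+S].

7.7

E[X+S] = Σ_x Σ_s (x+s) · P(X=x)P(S=s)
 = 5·0.2156 + 7·0.2244 + 8·0.2744 + 10·0.2856
 = 1.078 + 1.5708 + 2.1952 + 2.856
 = 7.7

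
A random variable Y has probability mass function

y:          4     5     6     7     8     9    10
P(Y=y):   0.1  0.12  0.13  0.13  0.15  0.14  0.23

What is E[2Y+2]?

16.9

E[2Y+2] = Σ (2y+2)·P(Y=y)
 = 10·0.1 + 12·0.12 + 14·0.13 + 16·0.13 + 18·0.15 + 20·0.14 + 22·0.23
 = 1 + 1.44 + 1.82 + 2.08 + 2.7 + 2.8 + 5.06
 = 16.9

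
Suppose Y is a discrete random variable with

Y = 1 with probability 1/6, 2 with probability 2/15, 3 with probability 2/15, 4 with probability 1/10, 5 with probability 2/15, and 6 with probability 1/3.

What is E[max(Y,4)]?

E[max(Y,4)] = Σ max(y,4)·P(Y=y)
 = 4·1/6 + 4·2/15 + 4·2/15 + 4·1/10 + 5·2/15 + 6·1/3
 = 2/3 + 8/15 + 8/15 + 2/5 + 2/3 + 2
 = 24/5

4.8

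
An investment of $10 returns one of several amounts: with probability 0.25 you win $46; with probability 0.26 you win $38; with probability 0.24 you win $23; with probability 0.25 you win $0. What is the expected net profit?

16.9

E[payout] = 46·0.25 + 38·0.26 + 23·0.24 + 0·0.25
 = 11.5 + 9.88 + 5.52 + 0
 = 26.9
Net = 26.9 - 10 = 16.9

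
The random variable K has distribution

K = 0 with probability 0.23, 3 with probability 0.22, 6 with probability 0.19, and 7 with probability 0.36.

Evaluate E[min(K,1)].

0.77

E[min(K,1)] = Σ min(k,1)·P(K=k)
 = 0·0.23 + 1·0.22 + 1·0.19 + 1·0.36
 = 0 + 0.22 + 0.19 + 0.36
 = 0.77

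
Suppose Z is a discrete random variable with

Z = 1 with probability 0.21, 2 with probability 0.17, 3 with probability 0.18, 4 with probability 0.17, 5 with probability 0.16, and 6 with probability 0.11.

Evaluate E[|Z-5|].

E[|Z-5|] = Σ |z-5|·P(Z=z)
 = 4·0.21 + 3·0.17 + 2·0.18 + 1·0.17 + 0·0.16 + 1·0.11
 = 0.84 + 0.51 + 0.36 + 0.17 + 0 + 0.11
 = 1.99

1.99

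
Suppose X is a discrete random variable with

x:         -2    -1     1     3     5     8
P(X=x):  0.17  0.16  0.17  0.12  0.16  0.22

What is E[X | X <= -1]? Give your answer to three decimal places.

P(X <= -1) = 0.17 + 0.16 = 0.33.
E[X | X <= -1] = [(-2)·0.17 + (-1)·0.16] / 0.33
 = -0.5 / 0.33
 = -50/33

-1.515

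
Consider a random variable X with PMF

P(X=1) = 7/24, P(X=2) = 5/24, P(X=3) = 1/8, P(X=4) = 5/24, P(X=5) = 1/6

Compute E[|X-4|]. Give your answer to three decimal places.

1.583

E[|X-4|] = Σ |x-4|·P(X=x)
 = 3·7/24 + 2·5/24 + 1·1/8 + 0·5/24 + 1·1/6
 = 7/8 + 5/12 + 1/8 + 0 + 1/6
 = 19/12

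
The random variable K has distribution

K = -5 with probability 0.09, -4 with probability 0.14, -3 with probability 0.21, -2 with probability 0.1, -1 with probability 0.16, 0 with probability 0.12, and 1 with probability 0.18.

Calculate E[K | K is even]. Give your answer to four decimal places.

P(K is even) = 0.14 + 0.1 + 0.12 = 0.36.
E[K | K is even] = [(-4)·0.14 + (-2)·0.1 + 0·0.12] / 0.36
 = -0.76 / 0.36
 = -19/9

-2.1111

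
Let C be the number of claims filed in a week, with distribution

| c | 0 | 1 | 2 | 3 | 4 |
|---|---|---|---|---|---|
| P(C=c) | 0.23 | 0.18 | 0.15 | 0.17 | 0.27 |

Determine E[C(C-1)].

E[C(C-1)] = Σ c(c-1)·P(C=c)
 = 0·0.23 + 0·0.18 + 2·0.15 + 6·0.17 + 12·0.27
 = 0 + 0 + 0.3 + 1.02 + 3.24
 = 4.56

4.56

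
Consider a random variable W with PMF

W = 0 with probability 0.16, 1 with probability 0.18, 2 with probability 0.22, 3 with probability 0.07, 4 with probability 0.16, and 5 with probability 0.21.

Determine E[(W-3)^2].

3.38

E[(W-3)^2] = Σ (w-3)^2·P(W=w)
 = 9·0.16 + 4·0.18 + 1·0.22 + 0·0.07 + 1·0.16 + 4·0.21
 = 1.44 + 0.72 + 0.22 + 0 + 0.16 + 0.84
 = 3.38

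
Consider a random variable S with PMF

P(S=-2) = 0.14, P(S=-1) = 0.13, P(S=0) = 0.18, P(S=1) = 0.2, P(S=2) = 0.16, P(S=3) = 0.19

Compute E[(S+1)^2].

5.6

E[(S+1)^2] = Σ (s+1)^2·P(S=s)
 = 1·0.14 + 0·0.13 + 1·0.18 + 4·0.2 + 9·0.16 + 16·0.19
 = 0.14 + 0 + 0.18 + 0.8 + 1.44 + 3.04
 = 5.6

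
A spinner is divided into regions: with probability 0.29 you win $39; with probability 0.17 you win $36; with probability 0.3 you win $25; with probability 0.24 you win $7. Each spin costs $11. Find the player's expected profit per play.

E[payout] = 39·0.29 + 36·0.17 + 25·0.3 + 7·0.24
 = 11.31 + 6.12 + 7.5 + 1.68
 = 26.61
Net = 26.61 - 11 = 15.61

15.61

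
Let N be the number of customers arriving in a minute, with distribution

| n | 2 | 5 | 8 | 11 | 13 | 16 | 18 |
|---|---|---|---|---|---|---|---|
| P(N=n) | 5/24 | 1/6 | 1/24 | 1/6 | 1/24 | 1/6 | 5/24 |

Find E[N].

E[N] = Σ n·P(N=n)
 = 2·5/24 + 5·1/6 + 8·1/24 + 11·1/6 + 13·1/24 + 16·1/6 + 18·5/24
 = 5/12 + 5/6 + 1/3 + 11/6 + 13/24 + 8/3 + 15/4
 = 83/8

10.375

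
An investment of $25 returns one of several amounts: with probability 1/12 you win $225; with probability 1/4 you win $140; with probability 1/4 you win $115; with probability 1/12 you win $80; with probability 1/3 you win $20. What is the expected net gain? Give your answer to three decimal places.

E[payout] = 225·1/12 + 140·1/4 + 115·1/4 + 80·1/12 + 20·1/3
 = 75/4 + 35 + 115/4 + 20/3 + 20/3
 = 575/6
Net = 575/6 - 25 = 425/6

70.833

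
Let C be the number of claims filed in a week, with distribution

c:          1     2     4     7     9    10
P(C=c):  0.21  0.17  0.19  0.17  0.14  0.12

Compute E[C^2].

35.6

E[C^2] = Σ c^2·P(C=c)
 = 1·0.21 + 4·0.17 + 16·0.19 + 49·0.17 + 81·0.14 + 100·0.12
 = 0.21 + 0.68 + 3.04 + 8.33 + 11.34 + 12
 = 35.6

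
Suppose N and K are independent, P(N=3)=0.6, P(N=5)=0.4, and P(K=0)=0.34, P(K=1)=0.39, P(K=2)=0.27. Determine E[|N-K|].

E[|N-K|] = Σ_n Σ_k |n-k| · P(N=n)P(K=k)
 = 3·0.204 + 2·0.234 + 1·0.162 + 5·0.136 + 4·0.156 + 3·0.108
 = 0.612 + 0.468 + 0.162 + 0.68 + 0.624 + 0.324
 = 2.87

2.87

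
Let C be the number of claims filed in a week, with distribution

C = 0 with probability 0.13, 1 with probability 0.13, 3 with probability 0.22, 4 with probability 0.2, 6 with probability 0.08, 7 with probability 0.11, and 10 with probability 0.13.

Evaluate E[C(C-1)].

E[C(C-1)] = Σ c(c-1)·P(C=c)
 = 0·0.13 + 0·0.13 + 6·0.22 + 12·0.2 + 30·0.08 + 42·0.11 + 90·0.13
 = 0 + 0 + 1.32 + 2.4 + 2.4 + 4.62 + 11.7
 = 22.44

22.44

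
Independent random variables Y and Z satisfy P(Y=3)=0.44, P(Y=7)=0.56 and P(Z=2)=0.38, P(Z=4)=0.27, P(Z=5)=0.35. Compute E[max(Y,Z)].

5.6668

E[max(Y,Z)] = Σ_y Σ_z max(y,z) · P(Y=y)P(Z=z)
 = 3·0.1672 + 4·0.1188 + 5·0.154 + 7·0.2128 + 7·0.1512 + 7·0.196
 = 0.5016 + 0.4752 + 0.77 + 1.4896 + 1.0584 + 1.372
 = 5.6668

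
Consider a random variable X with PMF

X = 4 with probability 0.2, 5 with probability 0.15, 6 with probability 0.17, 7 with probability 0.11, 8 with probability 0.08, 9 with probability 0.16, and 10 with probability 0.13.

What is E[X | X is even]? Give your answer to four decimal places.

P(X is even) = 0.2 + 0.17 + 0.08 + 0.13 = 0.58.
E[X | X is even] = [4·0.2 + 6·0.17 + 8·0.08 + 10·0.13] / 0.58
 = 3.76 / 0.58
 = 188/29

6.4828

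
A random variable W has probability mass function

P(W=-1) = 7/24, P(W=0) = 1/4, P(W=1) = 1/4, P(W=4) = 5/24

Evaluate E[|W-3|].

2.625

E[|W-3|] = Σ |w-3|·P(W=w)
 = 4·7/24 + 3·1/4 + 2·1/4 + 1·5/24
 = 7/6 + 3/4 + 1/2 + 5/24
 = 21/8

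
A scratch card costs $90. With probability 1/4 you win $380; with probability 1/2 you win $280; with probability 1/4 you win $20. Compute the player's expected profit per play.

150

E[payout] = 380·1/4 + 280·1/2 + 20·1/4
 = 95 + 140 + 5
 = 240
Net = 240 - 90 = 150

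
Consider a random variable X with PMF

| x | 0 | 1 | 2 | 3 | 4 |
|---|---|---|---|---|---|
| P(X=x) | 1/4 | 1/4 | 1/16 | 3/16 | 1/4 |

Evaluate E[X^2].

6.1875

E[X^2] = Σ x^2·P(X=x)
 = 0·1/4 + 1·1/4 + 4·1/16 + 9·3/16 + 16·1/4
 = 0 + 1/4 + 1/4 + 27/16 + 4
 = 99/16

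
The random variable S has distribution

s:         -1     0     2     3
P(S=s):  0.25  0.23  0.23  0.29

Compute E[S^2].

3.78

E[S^2] = Σ s^2·P(S=s)
 = 1·0.25 + 0·0.23 + 4·0.23 + 9·0.29
 = 0.25 + 0 + 0.92 + 2.61
 = 3.78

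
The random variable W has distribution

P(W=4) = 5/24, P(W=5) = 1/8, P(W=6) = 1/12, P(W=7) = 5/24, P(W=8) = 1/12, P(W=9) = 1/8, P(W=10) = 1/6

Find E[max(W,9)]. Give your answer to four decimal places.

9.1667

E[max(W,9)] = Σ max(w,9)·P(W=w)
 = 9·5/24 + 9·1/8 + 9·1/12 + 9·5/24 + 9·1/12 + 9·1/8 + 10·1/6
 = 15/8 + 9/8 + 3/4 + 15/8 + 3/4 + 9/8 + 5/3
 = 55/6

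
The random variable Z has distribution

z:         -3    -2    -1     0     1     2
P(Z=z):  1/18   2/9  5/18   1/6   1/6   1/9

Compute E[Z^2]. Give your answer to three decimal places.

2.278

E[Z^2] = Σ z^2·P(Z=z)
 = 9·1/18 + 4·2/9 + 1·5/18 + 0·1/6 + 1·1/6 + 4·1/9
 = 1/2 + 8/9 + 5/18 + 0 + 1/6 + 4/9
 = 41/18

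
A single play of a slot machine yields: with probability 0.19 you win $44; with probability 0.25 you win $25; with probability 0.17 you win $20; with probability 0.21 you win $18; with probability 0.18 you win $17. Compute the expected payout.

24.85

E[payout] = 44·0.19 + 25·0.25 + 20·0.17 + 18·0.21 + 17·0.18
 = 8.36 + 6.25 + 3.4 + 3.78 + 3.06
 = 24.85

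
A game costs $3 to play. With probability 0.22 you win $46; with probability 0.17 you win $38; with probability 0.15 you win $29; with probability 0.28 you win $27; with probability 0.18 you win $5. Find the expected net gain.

26.39

E[payout] = 46·0.22 + 38·0.17 + 29·0.15 + 27·0.28 + 5·0.18
 = 10.12 + 6.46 + 4.35 + 7.56 + 0.9
 = 29.39
Net = 29.39 - 3 = 26.39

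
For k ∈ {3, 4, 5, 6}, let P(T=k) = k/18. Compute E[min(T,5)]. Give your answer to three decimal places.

4.444

E[min(T,5)] = Σ min(t,5)·P(T=t)
 = 3·1/6 + 4·2/9 + 5·5/18 + 5·1/3
 = 1/2 + 8/9 + 25/18 + 5/3
 = 40/9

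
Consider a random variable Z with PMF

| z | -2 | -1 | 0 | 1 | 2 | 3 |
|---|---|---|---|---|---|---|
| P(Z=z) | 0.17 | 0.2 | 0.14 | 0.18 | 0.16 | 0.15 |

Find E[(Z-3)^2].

9.59

E[(Z-3)^2] = Σ (z-3)^2·P(Z=z)
 = 25·0.17 + 16·0.2 + 9·0.14 + 4·0.18 + 1·0.16 + 0·0.15
 = 4.25 + 3.2 + 1.26 + 0.72 + 0.16 + 0
 = 9.59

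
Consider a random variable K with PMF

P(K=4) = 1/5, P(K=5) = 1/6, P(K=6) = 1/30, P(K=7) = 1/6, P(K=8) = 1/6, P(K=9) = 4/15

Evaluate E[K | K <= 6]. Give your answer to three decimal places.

P(K <= 6) = 1/5 + 1/6 + 1/30 = 2/5.
E[K | K <= 6] = [4·1/5 + 5·1/6 + 6·1/30] / (2/5)
 = 11/6 / (2/5)
 = 55/12

4.583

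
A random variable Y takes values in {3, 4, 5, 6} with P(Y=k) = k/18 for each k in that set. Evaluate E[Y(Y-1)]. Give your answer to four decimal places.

19.2222

E[Y(Y-1)] = Σ y(y-1)·P(Y=y)
 = 6·1/6 + 12·2/9 + 20·5/18 + 30·1/3
 = 1 + 8/3 + 50/9 + 10
 = 173/9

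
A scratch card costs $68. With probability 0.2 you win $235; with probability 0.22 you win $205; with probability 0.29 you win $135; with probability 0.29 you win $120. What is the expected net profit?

98.05

E[payout] = 235·0.2 + 205·0.22 + 135·0.29 + 120·0.29
 = 47 + 45.1 + 39.15 + 34.8
 = 166.05
Net = 166.05 - 68 = 98.05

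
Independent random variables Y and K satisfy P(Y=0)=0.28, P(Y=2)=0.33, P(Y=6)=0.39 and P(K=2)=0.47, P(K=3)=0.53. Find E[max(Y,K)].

3.8833

E[max(Y,K)] = Σ_y Σ_k max(y,k) · P(Y=y)P(K=k)
 = 2·0.1316 + 3·0.1484 + 2·0.1551 + 3·0.1749 + 6·0.1833 + 6·0.2067
 = 0.2632 + 0.4452 + 0.3102 + 0.5247 + 1.0998 + 1.2402
 = 3.8833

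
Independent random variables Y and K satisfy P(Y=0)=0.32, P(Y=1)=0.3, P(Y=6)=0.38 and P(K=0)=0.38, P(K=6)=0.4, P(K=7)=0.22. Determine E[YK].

E[YK] = Σ_y Σ_k yk · P(Y=y)P(K=k)
 = 0·0.1216 + 0·0.128 + 0·0.0704 + 0·0.114 + 6·0.12 + 7·0.066 + 0·0.1444 + 36·0.152 + 42·0.0836
 = 0 + 0 + 0 + 0 + 0.72 + 0.462 + 0 + 5.472 + 3.5112
 = 10.1652

10.1652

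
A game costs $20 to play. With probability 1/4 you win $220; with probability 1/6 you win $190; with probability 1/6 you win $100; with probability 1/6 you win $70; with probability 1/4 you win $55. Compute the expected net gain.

108.75

E[payout] = 220·1/4 + 190·1/6 + 100·1/6 + 70·1/6 + 55·1/4
 = 55 + 95/3 + 50/3 + 35/3 + 55/4
 = 515/4
Net = 515/4 - 20 = 435/4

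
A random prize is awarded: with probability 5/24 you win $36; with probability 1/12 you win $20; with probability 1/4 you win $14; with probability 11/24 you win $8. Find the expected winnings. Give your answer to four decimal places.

E[payout] = 36·5/24 + 20·1/12 + 14·1/4 + 8·11/24
 = 15/2 + 5/3 + 7/2 + 11/3
 = 49/3

16.3333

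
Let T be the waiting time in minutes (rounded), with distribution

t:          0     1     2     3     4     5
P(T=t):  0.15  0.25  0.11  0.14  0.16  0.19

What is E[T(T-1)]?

E[T(T-1)] = Σ t(t-1)·P(T=t)
 = 0·0.15 + 0·0.25 + 2·0.11 + 6·0.14 + 12·0.16 + 20·0.19
 = 0 + 0 + 0.22 + 0.84 + 1.92 + 3.8
 = 6.78

6.78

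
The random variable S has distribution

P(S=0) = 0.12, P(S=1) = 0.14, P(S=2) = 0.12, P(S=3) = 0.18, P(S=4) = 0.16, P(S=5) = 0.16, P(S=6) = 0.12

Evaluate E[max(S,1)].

E[max(S,1)] = Σ max(s,1)·P(S=s)
 = 1·0.12 + 1·0.14 + 2·0.12 + 3·0.18 + 4·0.16 + 5·0.16 + 6·0.12
 = 0.12 + 0.14 + 0.24 + 0.54 + 0.64 + 0.8 + 0.72
 = 3.2

3.2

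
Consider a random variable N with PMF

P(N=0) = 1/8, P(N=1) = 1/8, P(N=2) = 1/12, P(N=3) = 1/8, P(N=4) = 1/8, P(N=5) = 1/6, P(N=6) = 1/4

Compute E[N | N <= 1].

P(N <= 1) = 1/8 + 1/8 = 1/4.
E[N | N <= 1] = [0·1/8 + 1·1/8] / (1/4)
 = 1/8 / (1/4)
 = 1/2

0.5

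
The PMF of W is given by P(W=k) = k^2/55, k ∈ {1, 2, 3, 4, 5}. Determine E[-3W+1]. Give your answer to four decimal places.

-11.2727

E[-3W+1] = Σ (-3w+1)·P(W=w)
 = (-2)·1/55 + (-5)·4/55 + (-8)·9/55 + (-11)·16/55 + (-14)·5/11
 = (-2/55) + (-4/11) + (-72/55) + (-16/5) + (-70/11)
 = -124/11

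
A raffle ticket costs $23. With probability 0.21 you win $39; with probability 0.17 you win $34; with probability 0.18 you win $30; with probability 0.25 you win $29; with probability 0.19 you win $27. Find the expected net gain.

E[payout] = 39·0.21 + 34·0.17 + 30·0.18 + 29·0.25 + 27·0.19
 = 8.19 + 5.78 + 5.4 + 7.25 + 5.13
 = 31.75
Net = 31.75 - 23 = 8.75

8.75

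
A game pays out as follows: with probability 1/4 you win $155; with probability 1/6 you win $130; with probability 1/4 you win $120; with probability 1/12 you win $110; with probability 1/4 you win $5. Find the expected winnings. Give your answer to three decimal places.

E[payout] = 155·1/4 + 130·1/6 + 120·1/4 + 110·1/12 + 5·1/4
 = 155/4 + 65/3 + 30 + 55/6 + 5/4
 = 605/6

100.833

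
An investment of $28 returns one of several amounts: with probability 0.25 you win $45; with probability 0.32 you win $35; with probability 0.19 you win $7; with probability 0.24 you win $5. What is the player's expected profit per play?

E[payout] = 45·0.25 + 35·0.32 + 7·0.19 + 5·0.24
 = 11.25 + 11.2 + 1.33 + 1.2
 = 24.98
Net = 24.98 - 28 = -3.02

-3.02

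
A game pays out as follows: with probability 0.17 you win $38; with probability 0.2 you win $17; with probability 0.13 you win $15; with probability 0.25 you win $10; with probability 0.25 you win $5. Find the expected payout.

E[payout] = 38·0.17 + 17·0.2 + 15·0.13 + 10·0.25 + 5·0.25
 = 6.46 + 3.4 + 1.95 + 2.5 + 1.25
 = 15.56

15.56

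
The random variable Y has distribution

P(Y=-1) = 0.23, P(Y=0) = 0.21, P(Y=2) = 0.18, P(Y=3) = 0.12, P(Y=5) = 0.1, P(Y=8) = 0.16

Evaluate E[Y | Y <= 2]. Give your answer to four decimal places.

P(Y <= 2) = 0.23 + 0.21 + 0.18 = 0.62.
E[Y | Y <= 2] = [(-1)·0.23 + 0·0.21 + 2·0.18] / 0.62
 = 0.13 / 0.62
 = 13/62

0.2097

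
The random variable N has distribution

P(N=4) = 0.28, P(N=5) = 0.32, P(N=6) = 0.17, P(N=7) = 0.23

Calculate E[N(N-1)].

E[N(N-1)] = Σ n(n-1)·P(N=n)
 = 12·0.28 + 20·0.32 + 30·0.17 + 42·0.23
 = 3.36 + 6.4 + 5.1 + 9.66
 = 24.52

24.52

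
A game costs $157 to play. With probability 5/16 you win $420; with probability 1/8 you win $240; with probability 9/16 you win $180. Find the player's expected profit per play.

105.5

E[payout] = 420·5/16 + 240·1/8 + 180·9/16
 = 525/4 + 30 + 405/4
 = 525/2
Net = 525/2 - 157 = 211/2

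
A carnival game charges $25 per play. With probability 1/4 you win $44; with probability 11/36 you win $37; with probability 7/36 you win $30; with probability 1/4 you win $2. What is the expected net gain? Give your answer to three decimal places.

E[payout] = 44·1/4 + 37·11/36 + 30·7/36 + 2·1/4
 = 11 + 407/36 + 35/6 + 1/2
 = 1031/36
Net = 1031/36 - 25 = 131/36

3.639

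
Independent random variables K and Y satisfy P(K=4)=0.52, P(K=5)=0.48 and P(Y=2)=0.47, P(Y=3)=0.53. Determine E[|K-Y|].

E[|K-Y|] = Σ_k Σ_y |k-y| · P(K=k)P(Y=y)
 = 2·0.2444 + 1·0.2756 + 3·0.2256 + 2·0.2544
 = 0.4888 + 0.2756 + 0.6768 + 0.5088
 = 1.95

1.95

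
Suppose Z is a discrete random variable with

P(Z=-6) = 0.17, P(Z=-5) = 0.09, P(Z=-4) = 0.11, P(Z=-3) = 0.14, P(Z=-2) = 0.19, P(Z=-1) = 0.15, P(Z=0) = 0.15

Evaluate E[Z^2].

12.3

E[Z^2] = Σ z^2·P(Z=z)
 = 36·0.17 + 25·0.09 + 16·0.11 + 9·0.14 + 4·0.19 + 1·0.15 + 0·0.15
 = 6.12 + 2.25 + 1.76 + 1.26 + 0.76 + 0.15 + 0
 = 12.3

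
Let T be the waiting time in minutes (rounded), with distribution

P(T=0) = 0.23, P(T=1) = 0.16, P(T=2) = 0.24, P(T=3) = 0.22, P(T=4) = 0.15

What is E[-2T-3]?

E[-2T-3] = Σ (-2t-3)·P(T=t)
 = (-3)·0.23 + (-5)·0.16 + (-7)·0.24 + (-9)·0.22 + (-11)·0.15
 = (-0.69) + (-0.8) + (-1.68) + (-1.98) + (-1.65)
 = -6.8

-6.8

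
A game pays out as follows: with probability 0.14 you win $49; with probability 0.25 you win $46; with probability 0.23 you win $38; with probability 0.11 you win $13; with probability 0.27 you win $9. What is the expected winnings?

E[payout] = 49·0.14 + 46·0.25 + 38·0.23 + 13·0.11 + 9·0.27
 = 6.86 + 11.5 + 8.74 + 1.43 + 2.43
 = 30.96

30.96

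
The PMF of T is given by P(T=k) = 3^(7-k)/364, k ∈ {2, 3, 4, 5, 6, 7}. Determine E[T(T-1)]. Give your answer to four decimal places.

E[T(T-1)] = Σ t(t-1)·P(T=t)
 = 2·243/364 + 6·81/364 + 12·27/364 + 20·9/364 + 30·3/364 + 42·1/364
 = 243/182 + 243/182 + 81/91 + 45/91 + 45/182 + 3/26
 = 402/91

4.4176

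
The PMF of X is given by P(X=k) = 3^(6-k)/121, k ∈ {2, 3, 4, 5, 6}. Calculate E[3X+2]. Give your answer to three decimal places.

E[3X+2] = Σ (3x+2)·P(X=x)
 = 8·81/121 + 11·27/121 + 14·9/121 + 17·3/121 + 20·1/121
 = 648/121 + 27/11 + 126/121 + 51/121 + 20/121
 = 1142/121

9.438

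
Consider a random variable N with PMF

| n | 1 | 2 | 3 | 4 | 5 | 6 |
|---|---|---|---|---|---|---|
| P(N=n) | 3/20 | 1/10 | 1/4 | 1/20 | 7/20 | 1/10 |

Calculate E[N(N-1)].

12.3

E[N(N-1)] = Σ n(n-1)·P(N=n)
 = 0·3/20 + 2·1/10 + 6·1/4 + 12·1/20 + 20·7/20 + 30·1/10
 = 0 + 1/5 + 3/2 + 3/5 + 7 + 3
 = 123/10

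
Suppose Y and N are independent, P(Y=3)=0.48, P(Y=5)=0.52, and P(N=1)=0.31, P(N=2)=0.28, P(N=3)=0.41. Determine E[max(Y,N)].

E[max(Y,N)] = Σ_y Σ_n max(y,n) · P(Y=y)P(N=n)
 = 3·0.1488 + 3·0.1344 + 3·0.1968 + 5·0.1612 + 5·0.1456 + 5·0.2132
 = 0.4464 + 0.4032 + 0.5904 + 0.806 + 0.728 + 1.066
 = 4.04

4.04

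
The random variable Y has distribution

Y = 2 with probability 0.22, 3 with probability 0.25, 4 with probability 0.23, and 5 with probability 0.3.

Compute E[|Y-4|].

E[|Y-4|] = Σ |y-4|·P(Y=y)
 = 2·0.22 + 1·0.25 + 0·0.23 + 1·0.3
 = 0.44 + 0.25 + 0 + 0.3
 = 0.99

0.99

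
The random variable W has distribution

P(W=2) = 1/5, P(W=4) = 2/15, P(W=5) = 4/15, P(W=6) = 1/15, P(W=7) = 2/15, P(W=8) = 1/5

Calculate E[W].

E[W] = Σ w·P(W=w)
 = 2·1/5 + 4·2/15 + 5·4/15 + 6·1/15 + 7·2/15 + 8·1/5
 = 2/5 + 8/15 + 4/3 + 2/5 + 14/15 + 8/5
 = 26/5

5.2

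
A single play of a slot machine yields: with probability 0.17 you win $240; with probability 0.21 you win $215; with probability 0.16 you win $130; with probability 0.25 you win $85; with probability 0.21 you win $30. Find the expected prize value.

134.3

E[payout] = 240·0.17 + 215·0.21 + 130·0.16 + 85·0.25 + 30·0.21
 = 40.8 + 45.15 + 20.8 + 21.25 + 6.3
 = 134.3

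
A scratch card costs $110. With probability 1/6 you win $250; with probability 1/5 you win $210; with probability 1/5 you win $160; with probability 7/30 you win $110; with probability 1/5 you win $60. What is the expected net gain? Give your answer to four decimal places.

43.3333

E[payout] = 250·1/6 + 210·1/5 + 160·1/5 + 110·7/30 + 60·1/5
 = 125/3 + 42 + 32 + 77/3 + 12
 = 460/3
Net = 460/3 - 110 = 130/3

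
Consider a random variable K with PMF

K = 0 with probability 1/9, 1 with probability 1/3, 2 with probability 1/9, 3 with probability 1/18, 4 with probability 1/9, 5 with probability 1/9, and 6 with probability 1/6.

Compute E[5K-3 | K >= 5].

25

P(K >= 5) = 1/9 + 1/6 = 5/18.
E[5K-3 | K >= 5] = [22·1/9 + 27·1/6] / (5/18)
 = 125/18 / (5/18)
 = 25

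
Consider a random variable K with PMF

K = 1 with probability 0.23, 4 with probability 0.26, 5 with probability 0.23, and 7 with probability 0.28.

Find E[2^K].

E[2^K] = Σ 2^k·P(K=k)
 = 2·0.23 + 16·0.26 + 32·0.23 + 128·0.28
 = 0.46 + 4.16 + 7.36 + 35.84
 = 47.82

47.82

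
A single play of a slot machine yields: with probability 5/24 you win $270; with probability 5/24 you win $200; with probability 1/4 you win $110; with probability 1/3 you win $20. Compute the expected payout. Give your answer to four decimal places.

E[payout] = 270·5/24 + 200·5/24 + 110·1/4 + 20·1/3
 = 225/4 + 125/3 + 55/2 + 20/3
 = 1585/12

132.0833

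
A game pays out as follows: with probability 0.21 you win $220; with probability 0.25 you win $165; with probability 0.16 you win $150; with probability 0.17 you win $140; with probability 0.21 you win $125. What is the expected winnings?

E[payout] = 220·0.21 + 165·0.25 + 150·0.16 + 140·0.17 + 125·0.21
 = 46.2 + 41.25 + 24 + 23.8 + 26.25
 = 161.5

161.5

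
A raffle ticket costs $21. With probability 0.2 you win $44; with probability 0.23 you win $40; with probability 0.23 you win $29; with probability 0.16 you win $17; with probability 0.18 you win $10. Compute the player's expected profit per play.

E[payout] = 44·0.2 + 40·0.23 + 29·0.23 + 17·0.16 + 10·0.18
 = 8.8 + 9.2 + 6.67 + 2.72 + 1.8
 = 29.19
Net = 29.19 - 21 = 8.19

8.19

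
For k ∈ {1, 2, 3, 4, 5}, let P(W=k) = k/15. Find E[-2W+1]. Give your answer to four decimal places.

E[-2W+1] = Σ (-2w+1)·P(W=w)
 = (-1)·1/15 + (-3)·2/15 + (-5)·1/5 + (-7)·4/15 + (-9)·1/3
 = (-1/15) + (-2/5) + (-1) + (-28/15) + (-3)
 = -19/3

-6.3333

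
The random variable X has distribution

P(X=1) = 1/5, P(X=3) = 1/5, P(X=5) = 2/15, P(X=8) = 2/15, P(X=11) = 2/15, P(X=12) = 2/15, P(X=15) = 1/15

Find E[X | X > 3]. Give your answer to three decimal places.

P(X > 3) = 2/15 + 2/15 + 2/15 + 2/15 + 1/15 = 3/5.
E[X | X > 3] = [5·2/15 + 8·2/15 + 11·2/15 + 12·2/15 + 15·1/15] / (3/5)
 = 29/5 / (3/5)
 = 29/3

9.667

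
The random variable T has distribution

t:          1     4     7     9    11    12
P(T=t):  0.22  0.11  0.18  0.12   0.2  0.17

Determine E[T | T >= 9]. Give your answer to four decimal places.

P(T >= 9) = 0.12 + 0.2 + 0.17 = 0.49.
E[T | T >= 9] = [9·0.12 + 11·0.2 + 12·0.17] / 0.49
 = 5.32 / 0.49
 = 76/7

10.8571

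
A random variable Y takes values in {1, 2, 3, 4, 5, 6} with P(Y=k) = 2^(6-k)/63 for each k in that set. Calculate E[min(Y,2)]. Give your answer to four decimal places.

E[min(Y,2)] = Σ min(y,2)·P(Y=y)
 = 1·32/63 + 2·16/63 + 2·8/63 + 2·4/63 + 2·2/63 + 2·1/63
 = 32/63 + 32/63 + 16/63 + 8/63 + 4/63 + 2/63
 = 94/63

1.4921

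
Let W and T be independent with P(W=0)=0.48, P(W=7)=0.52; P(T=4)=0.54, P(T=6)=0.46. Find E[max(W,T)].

E[max(W,T)] = Σ_w Σ_t max(w,t) · P(W=w)P(T=t)
 = 4·0.2592 + 6·0.2208 + 7·0.2808 + 7·0.2392
 = 1.0368 + 1.3248 + 1.9656 + 1.6744
 = 6.0016

6.0016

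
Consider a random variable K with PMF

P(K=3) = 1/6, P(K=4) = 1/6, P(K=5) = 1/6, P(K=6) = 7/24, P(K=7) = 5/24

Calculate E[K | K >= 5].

P(K >= 5) = 1/6 + 7/24 + 5/24 = 2/3.
E[K | K >= 5] = [5·1/6 + 6·7/24 + 7·5/24] / (2/3)
 = 97/24 / (2/3)
 = 97/16

6.0625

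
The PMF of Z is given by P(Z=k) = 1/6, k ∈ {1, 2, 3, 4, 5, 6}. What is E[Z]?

E[Z] = Σ z·P(Z=z)
 = 1·1/6 + 2·1/6 + 3·1/6 + 4·1/6 + 5·1/6 + 6·1/6
 = 1/6 + 1/3 + 1/2 + 2/3 + 5/6 + 1
 = 7/2

3.5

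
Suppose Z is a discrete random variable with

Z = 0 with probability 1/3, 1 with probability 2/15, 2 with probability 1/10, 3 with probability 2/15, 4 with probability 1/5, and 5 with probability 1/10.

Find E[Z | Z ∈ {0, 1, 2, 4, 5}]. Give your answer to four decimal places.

1.8846

P(Z ∈ {0, 1, 2, 4, 5}) = 1/3 + 2/15 + 1/10 + 1/5 + 1/10 = 13/15.
E[Z | Z ∈ {0, 1, 2, 4, 5}] = [0·1/3 + 1·2/15 + 2·1/10 + 4·1/5 + 5·1/10] / (13/15)
 = 49/30 / (13/15)
 = 49/26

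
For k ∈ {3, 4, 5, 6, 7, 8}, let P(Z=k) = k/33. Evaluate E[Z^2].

E[Z^2] = Σ z^2·P(Z=z)
 = 9·1/11 + 16·4/33 + 25·5/33 + 36·2/11 + 49·7/33 + 64·8/33
 = 9/11 + 64/33 + 125/33 + 72/11 + 343/33 + 512/33
 = 39

39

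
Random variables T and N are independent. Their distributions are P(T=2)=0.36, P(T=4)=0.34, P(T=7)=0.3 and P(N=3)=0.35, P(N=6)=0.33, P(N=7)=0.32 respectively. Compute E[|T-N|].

2.366

E[|T-N|] = Σ_t Σ_n |t-n| · P(T=t)P(N=n)
 = 1·0.126 + 4·0.1188 + 5·0.1152 + 1·0.119 + 2·0.1122 + 3·0.1088 + 4·0.105 + 1·0.099 + 0·0.096
 = 0.126 + 0.4752 + 0.576 + 0.119 + 0.2244 + 0.3264 + 0.42 + 0.099 + 0
 = 2.366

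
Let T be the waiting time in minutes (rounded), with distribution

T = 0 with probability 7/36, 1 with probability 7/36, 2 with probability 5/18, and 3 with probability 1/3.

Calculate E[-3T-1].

E[-3T-1] = Σ (-3t-1)·P(T=t)
 = (-1)·7/36 + (-4)·7/36 + (-7)·5/18 + (-10)·1/3
 = (-7/36) + (-7/9) + (-35/18) + (-10/3)
 = -25/4

-6.25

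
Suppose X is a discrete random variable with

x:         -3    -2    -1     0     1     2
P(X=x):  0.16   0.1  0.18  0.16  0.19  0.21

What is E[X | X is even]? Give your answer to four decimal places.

P(X is even) = 0.1 + 0.16 + 0.21 = 0.47.
E[X | X is even] = [(-2)·0.1 + 0·0.16 + 2·0.21] / 0.47
 = 0.22 / 0.47
 = 22/47

0.4681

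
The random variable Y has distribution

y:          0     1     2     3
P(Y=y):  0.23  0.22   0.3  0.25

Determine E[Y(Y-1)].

2.1

E[Y(Y-1)] = Σ y(y-1)·P(Y=y)
 = 0·0.23 + 0·0.22 + 2·0.3 + 6·0.25
 = 0 + 0 + 0.6 + 1.5
 = 2.1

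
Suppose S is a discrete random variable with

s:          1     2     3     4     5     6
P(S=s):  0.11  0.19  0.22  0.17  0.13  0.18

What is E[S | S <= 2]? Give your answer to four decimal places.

P(S <= 2) = 0.11 + 0.19 = 0.3.
E[S | S <= 2] = [1·0.11 + 2·0.19] / 0.3
 = 0.49 / 0.3
 = 49/30

1.6333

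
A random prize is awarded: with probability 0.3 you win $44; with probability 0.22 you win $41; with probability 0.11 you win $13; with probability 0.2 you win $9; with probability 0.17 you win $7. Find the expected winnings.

E[payout] = 44·0.3 + 41·0.22 + 13·0.11 + 9·0.2 + 7·0.17
 = 13.2 + 9.02 + 1.43 + 1.8 + 1.19
 = 26.64

26.64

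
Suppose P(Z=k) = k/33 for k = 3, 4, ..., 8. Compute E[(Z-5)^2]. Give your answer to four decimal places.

E[(Z-5)^2] = Σ (z-5)^2·P(Z=z)
 = 4·1/11 + 1·4/33 + 0·5/33 + 1·2/11 + 4·7/33 + 9·8/33
 = 4/11 + 4/33 + 0 + 2/11 + 28/33 + 24/11
 = 122/33

3.6970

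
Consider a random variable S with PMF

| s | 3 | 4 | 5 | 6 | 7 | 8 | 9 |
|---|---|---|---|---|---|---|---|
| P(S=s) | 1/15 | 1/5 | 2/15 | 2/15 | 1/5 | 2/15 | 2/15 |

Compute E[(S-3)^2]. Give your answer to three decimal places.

13.267

E[(S-3)^2] = Σ (s-3)^2·P(S=s)
 = 0·1/15 + 1·1/5 + 4·2/15 + 9·2/15 + 16·1/5 + 25·2/15 + 36·2/15
 = 0 + 1/5 + 8/15 + 6/5 + 16/5 + 10/3 + 24/5
 = 199/15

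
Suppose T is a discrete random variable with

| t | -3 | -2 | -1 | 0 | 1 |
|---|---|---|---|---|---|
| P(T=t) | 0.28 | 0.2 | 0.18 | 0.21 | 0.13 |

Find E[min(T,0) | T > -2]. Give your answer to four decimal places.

-0.3462

P(T > -2) = 0.18 + 0.21 + 0.13 = 0.52.
E[min(T,0) | T > -2] = [(-1)·0.18 + 0·0.21 + 0·0.13] / 0.52
 = -0.18 / 0.52
 = -9/26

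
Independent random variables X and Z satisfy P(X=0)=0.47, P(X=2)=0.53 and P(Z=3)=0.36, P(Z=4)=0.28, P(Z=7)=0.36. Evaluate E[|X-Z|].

3.66

E[|X-Z|] = Σ_x Σ_z |x-z| · P(X=x)P(Z=z)
 = 3·0.1692 + 4·0.1316 + 7·0.1692 + 1·0.1908 + 2·0.1484 + 5·0.1908
 = 0.5076 + 0.5264 + 1.1844 + 0.1908 + 0.2968 + 0.954
 = 3.66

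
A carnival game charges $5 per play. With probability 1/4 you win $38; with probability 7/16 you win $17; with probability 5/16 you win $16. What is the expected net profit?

E[payout] = 38·1/4 + 17·7/16 + 16·5/16
 = 19/2 + 119/16 + 5
 = 351/16
Net = 351/16 - 5 = 271/16

16.9375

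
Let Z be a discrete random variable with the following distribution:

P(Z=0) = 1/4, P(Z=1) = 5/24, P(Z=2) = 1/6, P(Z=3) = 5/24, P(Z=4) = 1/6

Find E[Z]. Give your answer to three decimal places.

1.833

E[Z] = Σ z·P(Z=z)
 = 0·1/4 + 1·5/24 + 2·1/6 + 3·5/24 + 4·1/6
 = 0 + 5/24 + 1/3 + 5/8 + 2/3
 = 11/6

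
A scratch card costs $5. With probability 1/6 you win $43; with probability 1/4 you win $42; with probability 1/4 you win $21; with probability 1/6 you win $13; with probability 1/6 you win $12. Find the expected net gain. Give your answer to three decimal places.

E[payout] = 43·1/6 + 42·1/4 + 21·1/4 + 13·1/6 + 12·1/6
 = 43/6 + 21/2 + 21/4 + 13/6 + 2
 = 325/12
Net = 325/12 - 5 = 265/12

22.083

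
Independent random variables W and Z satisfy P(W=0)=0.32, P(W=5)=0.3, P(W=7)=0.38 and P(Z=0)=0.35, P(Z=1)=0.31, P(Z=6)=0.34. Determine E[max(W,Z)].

E[max(W,Z)] = Σ_w Σ_z max(w,z) · P(W=w)P(Z=z)
 = 0·0.112 + 1·0.0992 + 6·0.1088 + 5·0.105 + 5·0.093 + 6·0.102 + 7·0.133 + 7·0.1178 + 7·0.1292
 = 0 + 0.0992 + 0.6528 + 0.525 + 0.465 + 0.612 + 0.931 + 0.8246 + 0.9044
 = 5.014

5.014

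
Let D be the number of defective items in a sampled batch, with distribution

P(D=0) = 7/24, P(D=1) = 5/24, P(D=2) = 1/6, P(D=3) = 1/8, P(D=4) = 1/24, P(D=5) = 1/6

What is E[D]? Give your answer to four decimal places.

E[D] = Σ d·P(D=d)
 = 0·7/24 + 1·5/24 + 2·1/6 + 3·1/8 + 4·1/24 + 5·1/6
 = 0 + 5/24 + 1/3 + 3/8 + 1/6 + 5/6
 = 23/12

1.9167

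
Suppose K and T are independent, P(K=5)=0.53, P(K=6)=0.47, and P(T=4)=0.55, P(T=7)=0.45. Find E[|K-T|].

1.497

E[|K-T|] = Σ_k Σ_t |k-t| · P(K=k)P(T=t)
 = 1·0.2915 + 2·0.2385 + 2·0.2585 + 1·0.2115
 = 0.2915 + 0.477 + 0.517 + 0.2115
 = 1.497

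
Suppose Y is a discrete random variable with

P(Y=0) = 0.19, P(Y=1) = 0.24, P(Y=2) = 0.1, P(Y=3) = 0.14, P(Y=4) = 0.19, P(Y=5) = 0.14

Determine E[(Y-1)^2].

4.8

E[(Y-1)^2] = Σ (y-1)^2·P(Y=y)
 = 1·0.19 + 0·0.24 + 1·0.1 + 4·0.14 + 9·0.19 + 16·0.14
 = 0.19 + 0 + 0.1 + 0.56 + 1.71 + 2.24
 = 4.8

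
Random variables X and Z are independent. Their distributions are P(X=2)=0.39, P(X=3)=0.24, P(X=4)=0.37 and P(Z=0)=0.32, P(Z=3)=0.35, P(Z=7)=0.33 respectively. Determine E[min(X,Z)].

1.8969

E[min(X,Z)] = Σ_x Σ_z min(x,z) · P(X=x)P(Z=z)
 = 0·0.1248 + 2·0.1365 + 2·0.1287 + 0·0.0768 + 3·0.084 + 3·0.0792 + 0·0.1184 + 3·0.1295 + 4·0.1221
 = 0 + 0.273 + 0.2574 + 0 + 0.252 + 0.2376 + 0 + 0.3885 + 0.4884
 = 1.8969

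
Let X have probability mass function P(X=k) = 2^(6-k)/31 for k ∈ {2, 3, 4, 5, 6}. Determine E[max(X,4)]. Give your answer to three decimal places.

4.129

E[max(X,4)] = Σ max(x,4)·P(X=x)
 = 4·16/31 + 4·8/31 + 4·4/31 + 5·2/31 + 6·1/31
 = 64/31 + 32/31 + 16/31 + 10/31 + 6/31
 = 128/31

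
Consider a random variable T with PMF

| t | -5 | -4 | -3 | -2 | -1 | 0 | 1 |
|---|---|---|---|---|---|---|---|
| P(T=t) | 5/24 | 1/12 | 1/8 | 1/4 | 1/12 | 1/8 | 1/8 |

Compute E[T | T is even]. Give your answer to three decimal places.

-1.818

P(T is even) = 1/12 + 1/4 + 1/8 = 11/24.
E[T | T is even] = [(-4)·1/12 + (-2)·1/4 + 0·1/8] / (11/24)
 = -5/6 / (11/24)
 = -20/11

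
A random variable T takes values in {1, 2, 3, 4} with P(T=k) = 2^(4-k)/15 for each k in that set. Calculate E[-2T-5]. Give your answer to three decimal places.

E[-2T-5] = Σ (-2t-5)·P(T=t)
 = (-7)·8/15 + (-9)·4/15 + (-11)·2/15 + (-13)·1/15
 = (-56/15) + (-12/5) + (-22/15) + (-13/15)
 = -127/15

-8.467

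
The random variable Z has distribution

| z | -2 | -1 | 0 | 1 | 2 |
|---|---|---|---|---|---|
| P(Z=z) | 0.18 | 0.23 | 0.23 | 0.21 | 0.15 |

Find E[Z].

-0.08

E[Z] = Σ z·P(Z=z)
 = (-2)·0.18 + (-1)·0.23 + 0·0.23 + 1·0.21 + 2·0.15
 = (-0.36) + (-0.23) + 0 + 0.21 + 0.3
 = -0.08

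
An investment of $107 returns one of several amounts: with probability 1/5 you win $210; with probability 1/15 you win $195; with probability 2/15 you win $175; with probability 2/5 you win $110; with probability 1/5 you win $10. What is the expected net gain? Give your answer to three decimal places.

17.333

E[payout] = 210·1/5 + 195·1/15 + 175·2/15 + 110·2/5 + 10·1/5
 = 42 + 13 + 70/3 + 44 + 2
 = 373/3
Net = 373/3 - 107 = 52/3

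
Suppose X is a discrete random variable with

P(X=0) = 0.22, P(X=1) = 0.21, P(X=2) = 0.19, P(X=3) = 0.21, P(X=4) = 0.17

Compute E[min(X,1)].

0.78

E[min(X,1)] = Σ min(x,1)·P(X=x)
 = 0·0.22 + 1·0.21 + 1·0.19 + 1·0.21 + 1·0.17
 = 0 + 0.21 + 0.19 + 0.21 + 0.17
 = 0.78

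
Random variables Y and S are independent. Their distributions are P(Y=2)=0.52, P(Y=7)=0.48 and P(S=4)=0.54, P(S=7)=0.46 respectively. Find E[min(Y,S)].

3.6224

E[min(Y,S)] = Σ_y Σ_s min(y,s) · P(Y=y)P(S=s)
 = 2·0.2808 + 2·0.2392 + 4·0.2592 + 7·0.2208
 = 0.5616 + 0.4784 + 1.0368 + 1.5456
 = 3.6224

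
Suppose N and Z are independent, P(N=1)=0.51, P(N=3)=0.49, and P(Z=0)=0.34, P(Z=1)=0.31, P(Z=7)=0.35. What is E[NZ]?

E[NZ] = Σ_n Σ_z nz · P(N=n)P(Z=z)
 = 0·0.1734 + 1·0.1581 + 7·0.1785 + 0·0.1666 + 3·0.1519 + 21·0.1715
 = 0 + 0.1581 + 1.2495 + 0 + 0.4557 + 3.6015
 = 5.4648

5.4648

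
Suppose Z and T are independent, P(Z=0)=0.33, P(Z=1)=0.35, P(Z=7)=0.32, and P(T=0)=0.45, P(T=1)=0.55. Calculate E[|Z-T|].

2.403

E[|Z-T|] = Σ_z Σ_t |z-t| · P(Z=z)P(T=t)
 = 0·0.1485 + 1·0.1815 + 1·0.1575 + 0·0.1925 + 7·0.144 + 6·0.176
 = 0 + 0.1815 + 0.1575 + 0 + 1.008 + 1.056
 = 2.403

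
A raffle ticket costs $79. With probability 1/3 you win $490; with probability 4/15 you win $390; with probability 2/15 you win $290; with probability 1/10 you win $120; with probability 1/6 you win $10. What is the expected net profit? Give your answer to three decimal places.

240.667

E[payout] = 490·1/3 + 390·4/15 + 290·2/15 + 120·1/10 + 10·1/6
 = 490/3 + 104 + 116/3 + 12 + 5/3
 = 959/3
Net = 959/3 - 79 = 722/3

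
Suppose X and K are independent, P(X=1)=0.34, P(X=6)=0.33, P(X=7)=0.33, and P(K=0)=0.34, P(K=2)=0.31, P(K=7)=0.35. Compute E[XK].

14.2141

E[XK] = Σ_x Σ_k xk · P(X=x)P(K=k)
 = 0·0.1156 + 2·0.1054 + 7·0.119 + 0·0.1122 + 12·0.1023 + 42·0.1155 + 0·0.1122 + 14·0.1023 + 49·0.1155
 = 0 + 0.2108 + 0.833 + 0 + 1.2276 + 4.851 + 0 + 1.4322 + 5.6595
 = 14.2141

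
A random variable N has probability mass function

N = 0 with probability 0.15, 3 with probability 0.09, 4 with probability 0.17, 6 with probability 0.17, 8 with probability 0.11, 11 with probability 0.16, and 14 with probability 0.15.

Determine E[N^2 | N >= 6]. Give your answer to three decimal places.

P(N >= 6) = 0.17 + 0.11 + 0.16 + 0.15 = 0.59.
E[N^2 | N >= 6] = [36·0.17 + 64·0.11 + 121·0.16 + 196·0.15] / 0.59
 = 61.92 / 0.59
 = 6192/59

104.949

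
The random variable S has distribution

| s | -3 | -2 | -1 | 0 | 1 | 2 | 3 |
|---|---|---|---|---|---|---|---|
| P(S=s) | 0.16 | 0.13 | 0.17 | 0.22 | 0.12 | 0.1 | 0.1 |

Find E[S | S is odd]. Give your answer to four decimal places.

P(S is odd) = 0.16 + 0.17 + 0.12 + 0.1 = 0.55.
E[S | S is odd] = [(-3)·0.16 + (-1)·0.17 + 1·0.12 + 3·0.1] / 0.55
 = -0.23 / 0.55
 = -23/55

-0.4182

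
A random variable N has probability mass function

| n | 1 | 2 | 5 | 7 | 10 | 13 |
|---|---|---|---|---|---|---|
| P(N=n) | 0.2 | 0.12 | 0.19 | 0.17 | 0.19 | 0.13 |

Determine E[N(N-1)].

E[N(N-1)] = Σ n(n-1)·P(N=n)
 = 0·0.2 + 2·0.12 + 20·0.19 + 42·0.17 + 90·0.19 + 156·0.13
 = 0 + 0.24 + 3.8 + 7.14 + 17.1 + 20.28
 = 48.56

48.56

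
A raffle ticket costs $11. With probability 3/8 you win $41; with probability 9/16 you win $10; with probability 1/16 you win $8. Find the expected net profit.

E[payout] = 41·3/8 + 10·9/16 + 8·1/16
 = 123/8 + 45/8 + 1/2
 = 43/2
Net = 43/2 - 11 = 21/2

10.5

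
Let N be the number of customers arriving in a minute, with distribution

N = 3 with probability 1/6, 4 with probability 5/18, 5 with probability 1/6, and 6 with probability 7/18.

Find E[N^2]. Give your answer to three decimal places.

24.111

E[N^2] = Σ n^2·P(N=n)
 = 9·1/6 + 16·5/18 + 25·1/6 + 36·7/18
 = 3/2 + 40/9 + 25/6 + 14
 = 217/9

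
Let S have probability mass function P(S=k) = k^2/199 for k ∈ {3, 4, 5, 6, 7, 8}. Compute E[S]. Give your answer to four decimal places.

6.4673

E[S] = Σ s·P(S=s)
 = 3·9/199 + 4·16/199 + 5·25/199 + 6·36/199 + 7·49/199 + 8·64/199
 = 27/199 + 64/199 + 125/199 + 216/199 + 343/199 + 512/199
 = 1287/199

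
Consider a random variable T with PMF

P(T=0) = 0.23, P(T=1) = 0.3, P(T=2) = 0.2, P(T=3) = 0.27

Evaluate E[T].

1.51

E[T] = Σ t·P(T=t)
 = 0·0.23 + 1·0.3 + 2·0.2 + 3·0.27
 = 0 + 0.3 + 0.4 + 0.81
 = 1.51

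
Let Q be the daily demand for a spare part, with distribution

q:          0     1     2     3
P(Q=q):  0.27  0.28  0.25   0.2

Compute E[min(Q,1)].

E[min(Q,1)] = Σ min(q,1)·P(Q=q)
 = 0·0.27 + 1·0.28 + 1·0.25 + 1·0.2
 = 0 + 0.28 + 0.25 + 0.2
 = 0.73

0.73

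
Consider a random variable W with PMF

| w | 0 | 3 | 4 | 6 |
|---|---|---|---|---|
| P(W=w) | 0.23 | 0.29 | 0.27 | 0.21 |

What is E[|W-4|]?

1.63

E[|W-4|] = Σ |w-4|·P(W=w)
 = 4·0.23 + 1·0.29 + 0·0.27 + 2·0.21
 = 0.92 + 0.29 + 0 + 0.42
 = 1.63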